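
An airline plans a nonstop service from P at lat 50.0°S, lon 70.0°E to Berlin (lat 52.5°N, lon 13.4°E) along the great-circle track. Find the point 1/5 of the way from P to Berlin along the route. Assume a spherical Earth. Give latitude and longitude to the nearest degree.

≈ lat 30°S, lon 56°E

Convert each endpoint to a unit vector on the sphere (x = cos φ cos λ, y = cos φ sin λ, z = sin φ).
The central angle between the endpoints is δ = arccos(p₁·p₂) ≈ 1.974 rad (113.1°).
Interpolate at f = 1/5 with slerp weights a = sin((1−f)δ)/sin δ ≈ 1.087, b = sin(fδ)/sin δ ≈ 0.418.
p = a·p₁ + b·p₂ ≈ (0.487, 0.716, -0.501); φ = arcsin(p_z) ≈ -30.07°, λ = atan2(p_y, p_x) ≈ 55.79°.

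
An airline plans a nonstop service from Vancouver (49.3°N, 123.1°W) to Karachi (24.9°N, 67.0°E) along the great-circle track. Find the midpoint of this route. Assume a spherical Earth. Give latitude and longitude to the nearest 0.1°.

≈ 76.2°N, 90.3°E

Write both endpoints as unit vectors p₁, p₂ with components (cos φ cos λ, cos φ sin λ, sin φ).
The central angle between the endpoints is δ = arccos(p₁·p₂) ≈ 1.837 rad (105.3°).
Interpolate at f = 1/2 with slerp weights a = sin((1−f)δ)/sin δ ≈ 0.824, b = sin(fδ)/sin δ ≈ 0.824.
p = a·p₁ + b·p₂ ≈ (-0.001, 0.238, 0.971); φ = arcsin(p_z) ≈ 76.24°, λ = atan2(p_y, p_x) ≈ 90.34°.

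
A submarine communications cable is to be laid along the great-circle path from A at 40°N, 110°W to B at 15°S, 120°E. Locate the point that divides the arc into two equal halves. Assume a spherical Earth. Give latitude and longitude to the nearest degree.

≈ 27°N, 171°E

Write both endpoints as unit vectors p₁, p₂ with components (cos φ cos λ, cos φ sin λ, sin φ).
The central angle between the endpoints is δ = arccos(p₁·p₂) ≈ 2.268 rad (129.9°).
Interpolate at f = 1/2 with slerp weights a = sin((1−f)δ)/sin δ ≈ 1.182, b = sin(fδ)/sin δ ≈ 1.182.
p = a·p₁ + b·p₂ ≈ (-0.880, 0.138, 0.454); φ = arcsin(p_z) ≈ 26.99°, λ = atan2(p_y, p_x) ≈ 171.10°.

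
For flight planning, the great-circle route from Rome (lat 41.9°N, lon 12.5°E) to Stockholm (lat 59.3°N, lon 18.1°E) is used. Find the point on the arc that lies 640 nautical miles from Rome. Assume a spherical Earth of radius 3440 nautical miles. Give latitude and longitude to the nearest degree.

Write both endpoints as unit vectors p₁, p₂ with components (cos φ cos λ, cos φ sin λ, sin φ).
The central angle between the endpoints is δ = arccos(p₁·p₂) ≈ 0.310 rad (17.7°). The total great-circle distance is δ·R ≈ 0.310 × 3440 ≈ 1065 nmi, so the target fraction is f = 640/1065 ≈ 0.601.
Interpolate at f ≈ 0.601 with slerp weights a = sin((1−f)δ)/sin δ ≈ 0.405, b = sin(fδ)/sin δ ≈ 0.607.
p = a·p₁ + b·p₂ ≈ (0.589, 0.161, 0.792); φ = arcsin(p_z) ≈ 52.39°, λ = atan2(p_y, p_x) ≈ 15.34°.

≈ lat 52°N, lon 15°E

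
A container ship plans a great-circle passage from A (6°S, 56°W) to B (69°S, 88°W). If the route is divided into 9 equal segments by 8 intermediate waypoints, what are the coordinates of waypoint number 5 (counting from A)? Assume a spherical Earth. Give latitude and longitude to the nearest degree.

≈ (42°S, 66°W)

Convert each endpoint to a unit vector on the sphere (x = cos φ cos λ, y = cos φ sin λ, z = sin φ).
The central angle between the endpoints is δ = arccos(p₁·p₂) ≈ 1.159 rad (66.4°).
Interpolate at f = 5/9 with slerp weights a = sin((1−f)δ)/sin δ ≈ 0.538, b = sin(fδ)/sin δ ≈ 0.655.
p = a·p₁ + b·p₂ ≈ (0.307, -0.678, -0.668); φ = arcsin(p_z) ≈ -41.90°, λ = atan2(p_y, p_x) ≈ -65.62°.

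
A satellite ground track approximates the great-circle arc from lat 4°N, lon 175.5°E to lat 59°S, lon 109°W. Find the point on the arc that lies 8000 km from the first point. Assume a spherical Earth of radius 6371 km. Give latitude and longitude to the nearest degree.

≈ lat 53°S, lon 132°W

From cos δ = sin φ₁ sin φ₂ + cos φ₁ cos φ₂ cos Δλ, the central angle is δ ≈ 1.502 rad (86.1°). The total great-circle distance is δ·R ≈ 1.502 × 6371 ≈ 9569 km, so the target fraction is f = 8000/9569 ≈ 0.836.
Interpolate at f ≈ 0.836 with slerp weights a = sin((1−f)δ)/sin δ ≈ 0.244, b = sin(fδ)/sin δ ≈ 0.953.
p = a·p₁ + b·p₂ ≈ (-0.403, -0.445, -0.800); φ = arcsin(p_z) ≈ -53.12°, λ = atan2(p_y, p_x) ≈ -132.15°.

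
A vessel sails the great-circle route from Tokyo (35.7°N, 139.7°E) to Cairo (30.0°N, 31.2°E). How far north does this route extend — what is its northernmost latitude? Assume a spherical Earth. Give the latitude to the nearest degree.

≈ 48°N

The great circle lies in the plane with unit normal n̂ = (p₁ × p₂)/|p₁ × p₂|.
Here n̂_z ≈ -0.669; the vertex latitude is φ_max = arccos|n̂_z| ≈ 48.0°.
Check via Clairaut: cos φ_max = |cos φ₁| · sin C = cos(35.7°)·sin(55.4°) ≈ 0.669, again giving ≈ 48.0°.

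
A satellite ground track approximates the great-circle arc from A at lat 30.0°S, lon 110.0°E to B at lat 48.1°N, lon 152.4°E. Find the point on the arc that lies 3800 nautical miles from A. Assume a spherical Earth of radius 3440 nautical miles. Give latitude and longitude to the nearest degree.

Write both endpoints as unit vectors p₁, p₂ with components (cos φ cos λ, cos φ sin λ, sin φ).
The central angle between the endpoints is δ = arccos(p₁·p₂) ≈ 1.516 rad (86.9°). The total great-circle distance is δ·R ≈ 1.516 × 3440 ≈ 5214 nmi, so the target fraction is f = 3800/5214 ≈ 0.729.
Interpolate at f ≈ 0.729 with slerp weights a = sin((1−f)δ)/sin δ ≈ 0.400, b = sin(fδ)/sin δ ≈ 0.895.
p = a·p₁ + b·p₂ ≈ (-0.648, 0.603, 0.466); φ = arcsin(p_z) ≈ 27.76°, λ = atan2(p_y, p_x) ≈ 137.08°.

≈ lat 28°N, lon 137°E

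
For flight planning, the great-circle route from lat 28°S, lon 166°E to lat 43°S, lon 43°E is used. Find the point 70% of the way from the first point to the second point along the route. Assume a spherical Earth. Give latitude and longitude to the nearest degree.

The haversine formula gives a central angle δ ≈ 1.602 rad (91.8°) between the endpoints.
Interpolate at f = 0.70 with slerp weights a = sin((1−f)δ)/sin δ ≈ 0.463, b = sin(fδ)/sin δ ≈ 0.901.
p = a·p₁ + b·p₂ ≈ (0.086, 0.548, -0.832); φ = arcsin(p_z) ≈ -56.29°, λ = atan2(p_y, p_x) ≈ 81.12°.

≈ lat 56°S, lon 81°E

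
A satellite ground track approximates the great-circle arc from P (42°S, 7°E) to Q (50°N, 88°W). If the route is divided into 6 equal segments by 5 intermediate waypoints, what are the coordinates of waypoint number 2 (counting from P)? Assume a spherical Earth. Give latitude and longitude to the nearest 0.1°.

≈ (11.0°S, 24.1°W)

Write both endpoints as unit vectors p₁, p₂ with components (cos φ cos λ, cos φ sin λ, sin φ).
The central angle between the endpoints is δ = arccos(p₁·p₂) ≈ 2.158 rad (123.7°).
Interpolate at f = 2/6 with slerp weights a = sin((1−f)δ)/sin δ ≈ 1.191, b = sin(fδ)/sin δ ≈ 0.792.
p = a·p₁ + b·p₂ ≈ (0.896, -0.401, -0.190); φ = arcsin(p_z) ≈ -10.98°, λ = atan2(p_y, p_x) ≈ -24.09°.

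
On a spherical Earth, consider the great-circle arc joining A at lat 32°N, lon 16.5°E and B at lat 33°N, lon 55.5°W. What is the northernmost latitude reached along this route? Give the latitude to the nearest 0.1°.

≈ 38.2°N

The great circle lies in the plane with unit normal n̂ = (p₁ × p₂)/|p₁ × p₂|.
Here n̂_z ≈ -0.786; the vertex latitude is φ_max = arccos|n̂_z| ≈ 38.2°.
Check via Clairaut: cos φ_max = |cos φ₁| · sin C = cos(32.0°)·sin(67.9°) ≈ 0.786, again giving ≈ 38.2°.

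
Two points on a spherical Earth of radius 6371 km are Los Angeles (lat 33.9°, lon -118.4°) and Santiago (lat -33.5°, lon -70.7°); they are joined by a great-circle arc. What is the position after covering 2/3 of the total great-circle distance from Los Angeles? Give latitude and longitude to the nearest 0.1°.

≈ lat -11.3°, lon -87.4°

Write both endpoints as unit vectors p₁, p₂ with components (cos φ cos λ, cos φ sin λ, sin φ).
The central angle between the endpoints is δ = arccos(p₁·p₂) ≈ 1.412 rad (80.9°).
Interpolate at f = 2/3 with slerp weights a = sin((1−f)δ)/sin δ ≈ 0.459, b = sin(fδ)/sin δ ≈ 0.819.
p = a·p₁ + b·p₂ ≈ (0.044, -0.980, -0.196); φ = arcsin(p_z) ≈ -11.29°, λ = atan2(p_y, p_x) ≈ -87.41°.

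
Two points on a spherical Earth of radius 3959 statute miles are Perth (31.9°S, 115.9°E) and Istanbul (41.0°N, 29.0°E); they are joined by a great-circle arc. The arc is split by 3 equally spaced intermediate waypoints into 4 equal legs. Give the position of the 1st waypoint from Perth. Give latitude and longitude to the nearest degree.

≈ 14°S, 94°E

From cos δ = sin φ₁ sin φ₂ + cos φ₁ cos φ₂ cos Δλ, the central angle is δ ≈ 1.888 rad (108.2°).
Interpolate at f = 1/4 with slerp weights a = sin((1−f)δ)/sin δ ≈ 1.040, b = sin(fδ)/sin δ ≈ 0.479.
p = a·p₁ + b·p₂ ≈ (-0.070, 0.969, -0.236); φ = arcsin(p_z) ≈ -13.63°, λ = atan2(p_y, p_x) ≈ 94.12°.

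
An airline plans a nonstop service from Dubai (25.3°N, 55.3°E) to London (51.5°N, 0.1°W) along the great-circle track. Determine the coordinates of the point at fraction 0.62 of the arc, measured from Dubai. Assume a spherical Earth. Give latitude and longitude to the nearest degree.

Write both endpoints as unit vectors p₁, p₂ with components (cos φ cos λ, cos φ sin λ, sin φ).
The central angle between the endpoints is δ = arccos(p₁·p₂) ≈ 0.858 rad (49.2°).
Interpolate at f = 0.62 with slerp weights a = sin((1−f)δ)/sin δ ≈ 0.423, b = sin(fδ)/sin δ ≈ 0.670.
p = a·p₁ + b·p₂ ≈ (0.635, 0.314, 0.706); φ = arcsin(p_z) ≈ 44.88°, λ = atan2(p_y, p_x) ≈ 26.30°.

≈ (45°N, 26°E)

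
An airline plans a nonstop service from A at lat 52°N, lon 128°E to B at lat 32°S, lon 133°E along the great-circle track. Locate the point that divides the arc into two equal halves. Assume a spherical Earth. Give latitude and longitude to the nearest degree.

Write both endpoints as unit vectors p₁, p₂ with components (cos φ cos λ, cos φ sin λ, sin φ).
The central angle between the endpoints is δ = arccos(p₁·p₂) ≈ 1.468 rad (84.1°).
Interpolate at f = 1/2 with slerp weights a = sin((1−f)δ)/sin δ ≈ 0.673, b = sin(fδ)/sin δ ≈ 0.673.
p = a·p₁ + b·p₂ ≈ (-0.645, 0.744, 0.174); φ = arcsin(p_z) ≈ 10.01°, λ = atan2(p_y, p_x) ≈ 130.90°.

≈ lat 10°N, lon 131°E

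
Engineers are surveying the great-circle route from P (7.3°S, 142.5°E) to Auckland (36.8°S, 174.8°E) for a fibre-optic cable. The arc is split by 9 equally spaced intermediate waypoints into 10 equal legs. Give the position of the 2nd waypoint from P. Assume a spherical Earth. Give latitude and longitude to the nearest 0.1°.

≈ (13.6°S, 148.0°E)

The haversine formula gives a central angle δ ≈ 0.727 rad (41.6°) between the endpoints.
Interpolate at f = 2/10 with slerp weights a = sin((1−f)δ)/sin δ ≈ 0.827, b = sin(fδ)/sin δ ≈ 0.218.
p = a·p₁ + b·p₂ ≈ (-0.824, 0.515, -0.236); φ = arcsin(p_z) ≈ -13.63°, λ = atan2(p_y, p_x) ≈ 148.01°.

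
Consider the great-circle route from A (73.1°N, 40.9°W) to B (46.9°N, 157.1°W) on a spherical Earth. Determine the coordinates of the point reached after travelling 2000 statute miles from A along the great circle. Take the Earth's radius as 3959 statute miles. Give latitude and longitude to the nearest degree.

The haversine formula gives a central angle δ ≈ 0.914 rad (52.3°) between the endpoints. The total great-circle distance is δ·R ≈ 0.914 × 3959 ≈ 3617 mi, so the target fraction is f = 2000/3617 ≈ 0.553.
Interpolate at f ≈ 0.553 with slerp weights a = sin((1−f)δ)/sin δ ≈ 0.502, b = sin(fδ)/sin δ ≈ 0.611.
p = a·p₁ + b·p₂ ≈ (-0.275, -0.258, 0.926); φ = arcsin(p_z) ≈ 67.87°, λ = atan2(p_y, p_x) ≈ -136.78°.

≈ (68°N, 137°W)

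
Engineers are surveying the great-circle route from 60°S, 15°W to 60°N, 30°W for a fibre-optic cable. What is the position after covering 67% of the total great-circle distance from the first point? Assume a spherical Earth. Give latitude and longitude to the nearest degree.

≈ 20°N, 24°W

Convert each endpoint to a unit vector on the sphere (x = cos φ cos λ, y = cos φ sin λ, z = sin φ).
The central angle between the endpoints is δ = arccos(p₁·p₂) ≈ 2.104 rad (120.6°).
Interpolate at f = 0.67 with slerp weights a = sin((1−f)δ)/sin δ ≈ 0.743, b = sin(fδ)/sin δ ≈ 1.146.
p = a·p₁ + b·p₂ ≈ (0.855, -0.383, 0.349); φ = arcsin(p_z) ≈ 20.44°, λ = atan2(p_y, p_x) ≈ -24.11°.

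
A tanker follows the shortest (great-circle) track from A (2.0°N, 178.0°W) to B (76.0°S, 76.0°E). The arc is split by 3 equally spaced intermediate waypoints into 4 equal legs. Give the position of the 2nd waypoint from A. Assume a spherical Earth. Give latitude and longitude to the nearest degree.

≈ (44°S, 168°E)

Convert each endpoint to a unit vector on the sphere (x = cos φ cos λ, y = cos φ sin λ, z = sin φ).
The central angle between the endpoints is δ = arccos(p₁·p₂) ≈ 1.671 rad (95.8°).
Interpolate at f = 2/4 with slerp weights a = sin((1−f)δ)/sin δ ≈ 0.746, b = sin(fδ)/sin δ ≈ 0.746.
p = a·p₁ + b·p₂ ≈ (-0.701, 0.149, -0.697); φ = arcsin(p_z) ≈ -44.22°, λ = atan2(p_y, p_x) ≈ 168.00°.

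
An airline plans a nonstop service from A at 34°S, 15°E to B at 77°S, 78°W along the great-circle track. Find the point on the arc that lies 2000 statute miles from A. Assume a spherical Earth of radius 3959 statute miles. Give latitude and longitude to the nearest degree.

≈ 61°S, 0°E

The haversine formula gives a central angle δ ≈ 1.006 rad (57.6°) between the endpoints. The total great-circle distance is δ·R ≈ 1.006 × 3959 ≈ 3983 mi, so the target fraction is f = 2000/3983 ≈ 0.502.
Interpolate at f ≈ 0.502 with slerp weights a = sin((1−f)δ)/sin δ ≈ 0.569, b = sin(fδ)/sin δ ≈ 0.573.
p = a·p₁ + b·p₂ ≈ (0.482, -0.004, -0.876); φ = arcsin(p_z) ≈ -61.18°, λ = atan2(p_y, p_x) ≈ -0.48°.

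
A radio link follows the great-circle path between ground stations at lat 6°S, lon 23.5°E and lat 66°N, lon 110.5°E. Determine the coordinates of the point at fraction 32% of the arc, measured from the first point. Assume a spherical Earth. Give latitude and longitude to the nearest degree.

≈ lat 21°N, lon 36°E

Write both endpoints as unit vectors p₁, p₂ with components (cos φ cos λ, cos φ sin λ, sin φ).
The central angle between the endpoints is δ = arccos(p₁·p₂) ≈ 1.645 rad (94.3°).
Interpolate at f = 0.32 with slerp weights a = sin((1−f)δ)/sin δ ≈ 0.902, b = sin(fδ)/sin δ ≈ 0.504.
p = a·p₁ + b·p₂ ≈ (0.751, 0.550, 0.366); φ = arcsin(p_z) ≈ 21.47°, λ = atan2(p_y, p_x) ≈ 36.20°.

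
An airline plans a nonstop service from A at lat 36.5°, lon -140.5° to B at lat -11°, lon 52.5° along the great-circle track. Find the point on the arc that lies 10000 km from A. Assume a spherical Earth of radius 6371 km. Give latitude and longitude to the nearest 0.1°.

From cos δ = sin φ₁ sin φ₂ + cos φ₁ cos φ₂ cos Δλ, the central angle is δ ≈ 2.652 rad (151.9°). The total great-circle distance is δ·R ≈ 2.652 × 6371 ≈ 16894 km, so the target fraction is f = 10000/16894 ≈ 0.592.
Interpolate at f ≈ 0.592 with slerp weights a = sin((1−f)δ)/sin δ ≈ 1.876, b = sin(fδ)/sin δ ≈ 2.125.
p = a·p₁ + b·p₂ ≈ (0.106, 0.696, 0.711); φ = arcsin(p_z) ≈ 45.28°, λ = atan2(p_y, p_x) ≈ 81.33°.

≈ lat 45.3°, lon 81.3°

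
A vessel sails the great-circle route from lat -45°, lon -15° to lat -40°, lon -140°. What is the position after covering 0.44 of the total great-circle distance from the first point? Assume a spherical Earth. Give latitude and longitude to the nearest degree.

Convert each endpoint to a unit vector on the sphere (x = cos φ cos λ, y = cos φ sin λ, z = sin φ).
The central angle between the endpoints is δ = arccos(p₁·p₂) ≈ 1.426 rad (81.7°).
Interpolate at f = 0.44 with slerp weights a = sin((1−f)δ)/sin δ ≈ 0.724, b = sin(fδ)/sin δ ≈ 0.593.
p = a·p₁ + b·p₂ ≈ (0.146, -0.425, -0.893); φ = arcsin(p_z) ≈ -63.31°, λ = atan2(p_y, p_x) ≈ -70.99°.

≈ lat -63°, lon -71°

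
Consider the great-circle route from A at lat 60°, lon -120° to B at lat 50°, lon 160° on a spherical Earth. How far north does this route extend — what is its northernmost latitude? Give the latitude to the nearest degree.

≈ 63°

The great circle lies in the plane with unit normal n̂ = (p₁ × p₂)/|p₁ × p₂|.
Here n̂_z ≈ -0.456; the vertex latitude is φ_max = arccos|n̂_z| ≈ 62.9°.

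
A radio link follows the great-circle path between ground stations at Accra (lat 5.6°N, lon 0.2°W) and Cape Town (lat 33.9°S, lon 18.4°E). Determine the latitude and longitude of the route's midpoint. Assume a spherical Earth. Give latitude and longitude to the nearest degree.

≈ lat 14°S, lon 8°E

The haversine formula gives a central angle δ ≈ 0.755 rad (43.2°) between the endpoints.
Interpolate at f = 1/2 with slerp weights a = sin((1−f)δ)/sin δ ≈ 0.538, b = sin(fδ)/sin δ ≈ 0.538.
p = a·p₁ + b·p₂ ≈ (0.959, 0.139, -0.247); φ = arcsin(p_z) ≈ -14.33°, λ = atan2(p_y, p_x) ≈ 8.25°.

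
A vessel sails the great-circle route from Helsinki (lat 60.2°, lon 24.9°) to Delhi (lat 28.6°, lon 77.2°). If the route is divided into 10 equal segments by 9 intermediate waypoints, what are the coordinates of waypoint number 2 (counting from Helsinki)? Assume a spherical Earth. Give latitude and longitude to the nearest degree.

≈ lat 56°, lon 41°

Convert each endpoint to a unit vector on the sphere (x = cos φ cos λ, y = cos φ sin λ, z = sin φ).
The central angle between the endpoints is δ = arccos(p₁·p₂) ≈ 0.820 rad (47.0°).
Interpolate at f = 2/10 with slerp weights a = sin((1−f)δ)/sin δ ≈ 0.834, b = sin(fδ)/sin δ ≈ 0.223.
p = a·p₁ + b·p₂ ≈ (0.419, 0.366, 0.831); φ = arcsin(p_z) ≈ 56.18°, λ = atan2(p_y, p_x) ≈ 41.08°.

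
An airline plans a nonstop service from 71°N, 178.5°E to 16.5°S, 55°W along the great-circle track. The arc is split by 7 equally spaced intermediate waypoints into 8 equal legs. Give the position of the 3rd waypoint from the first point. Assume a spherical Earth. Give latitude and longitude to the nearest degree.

Write both endpoints as unit vectors p₁, p₂ with components (cos φ cos λ, cos φ sin λ, sin φ).
The central angle between the endpoints is δ = arccos(p₁·p₂) ≈ 2.042 rad (117.0°).
Interpolate at f = 3/8 with slerp weights a = sin((1−f)δ)/sin δ ≈ 1.074, b = sin(fδ)/sin δ ≈ 0.778.
p = a·p₁ + b·p₂ ≈ (0.078, -0.602, 0.795); φ = arcsin(p_z) ≈ 52.63°, λ = atan2(p_y, p_x) ≈ -82.59°.

≈ 53°N, 83°W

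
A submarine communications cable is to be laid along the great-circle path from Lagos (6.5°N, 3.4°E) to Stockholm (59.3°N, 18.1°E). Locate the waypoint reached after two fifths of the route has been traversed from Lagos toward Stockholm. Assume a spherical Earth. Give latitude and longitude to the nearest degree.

≈ 28°N, 7°E

Write both endpoints as unit vectors p₁, p₂ with components (cos φ cos λ, cos φ sin λ, sin φ).
The central angle between the endpoints is δ = arccos(p₁·p₂) ≈ 0.942 rad (54.0°).
Interpolate at f = 2/5 with slerp weights a = sin((1−f)δ)/sin δ ≈ 0.662, b = sin(fδ)/sin δ ≈ 0.455.
p = a·p₁ + b·p₂ ≈ (0.878, 0.111, 0.466); φ = arcsin(p_z) ≈ 27.79°, λ = atan2(p_y, p_x) ≈ 7.22°.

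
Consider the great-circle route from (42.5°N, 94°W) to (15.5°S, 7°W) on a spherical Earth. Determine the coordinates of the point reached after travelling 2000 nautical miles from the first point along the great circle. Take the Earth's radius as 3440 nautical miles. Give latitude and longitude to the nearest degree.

≈ (28°N, 57°W)

The haversine formula gives a central angle δ ≈ 1.715 rad (98.2°) between the endpoints. The total great-circle distance is δ·R ≈ 1.715 × 3440 ≈ 5898 nmi, so the target fraction is f = 2000/5898 ≈ 0.339.
Interpolate at f ≈ 0.339 with slerp weights a = sin((1−f)δ)/sin δ ≈ 0.915, b = sin(fδ)/sin δ ≈ 0.555.
p = a·p₁ + b·p₂ ≈ (0.484, -0.738, 0.470); φ = arcsin(p_z) ≈ 28.04°, λ = atan2(p_y, p_x) ≈ -56.77°.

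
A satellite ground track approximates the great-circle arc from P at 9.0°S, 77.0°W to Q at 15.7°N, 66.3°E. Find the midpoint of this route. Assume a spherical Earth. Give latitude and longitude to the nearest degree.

≈ 11°N, 8°W

Write both endpoints as unit vectors p₁, p₂ with components (cos φ cos λ, cos φ sin λ, sin φ).
The central angle between the endpoints is δ = arccos(p₁·p₂) ≈ 2.506 rad (143.6°).
Interpolate at f = 1/2 with slerp weights a = sin((1−f)δ)/sin δ ≈ 1.600, b = sin(fδ)/sin δ ≈ 1.600.
p = a·p₁ + b·p₂ ≈ (0.975, -0.129, 0.183); φ = arcsin(p_z) ≈ 10.53°, λ = atan2(p_y, p_x) ≈ -7.56°.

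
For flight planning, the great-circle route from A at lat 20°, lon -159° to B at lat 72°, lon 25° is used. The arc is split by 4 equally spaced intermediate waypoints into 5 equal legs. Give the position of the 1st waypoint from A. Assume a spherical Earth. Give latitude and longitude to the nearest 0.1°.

≈ lat 37.6°, lon -159.5°

The haversine formula gives a central angle δ ≈ 1.535 rad (88.0°) between the endpoints.
Interpolate at f = 1/5 with slerp weights a = sin((1−f)δ)/sin δ ≈ 0.942, b = sin(fδ)/sin δ ≈ 0.302.
p = a·p₁ + b·p₂ ≈ (-0.742, -0.278, 0.610); φ = arcsin(p_z) ≈ 37.59°, λ = atan2(p_y, p_x) ≈ -159.47°.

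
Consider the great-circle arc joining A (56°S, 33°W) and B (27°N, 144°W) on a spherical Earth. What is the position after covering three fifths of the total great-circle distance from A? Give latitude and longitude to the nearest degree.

The haversine formula gives a central angle δ ≈ 2.159 rad (123.7°) between the endpoints.
Interpolate at f = 3/5 with slerp weights a = sin((1−f)δ)/sin δ ≈ 0.914, b = sin(fδ)/sin δ ≈ 1.157.
p = a·p₁ + b·p₂ ≈ (-0.405, -0.884, -0.232); φ = arcsin(p_z) ≈ -13.44°, λ = atan2(p_y, p_x) ≈ -114.63°.

≈ (13°S, 115°W)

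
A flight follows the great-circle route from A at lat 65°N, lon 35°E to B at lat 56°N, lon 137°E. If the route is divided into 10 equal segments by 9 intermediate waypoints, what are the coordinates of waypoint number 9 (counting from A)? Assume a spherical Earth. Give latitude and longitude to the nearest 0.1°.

Convert each endpoint to a unit vector on the sphere (x = cos φ cos λ, y = cos φ sin λ, z = sin φ).
The central angle between the endpoints is δ = arccos(p₁·p₂) ≈ 0.792 rad (45.4°).
Interpolate at f = 9/10 with slerp weights a = sin((1−f)δ)/sin δ ≈ 0.111, b = sin(fδ)/sin δ ≈ 0.919.
p = a·p₁ + b·p₂ ≈ (-0.337, 0.377, 0.862); φ = arcsin(p_z) ≈ 59.60°, λ = atan2(p_y, p_x) ≈ 131.79°.

≈ lat 59.6°N, lon 131.8°E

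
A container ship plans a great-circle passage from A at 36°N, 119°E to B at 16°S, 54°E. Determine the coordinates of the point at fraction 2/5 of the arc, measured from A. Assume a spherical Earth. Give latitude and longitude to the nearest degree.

Convert each endpoint to a unit vector on the sphere (x = cos φ cos λ, y = cos φ sin λ, z = sin φ).
The central angle between the endpoints is δ = arccos(p₁·p₂) ≈ 1.403 rad (80.4°).
Interpolate at f = 2/5 with slerp weights a = sin((1−f)δ)/sin δ ≈ 0.757, b = sin(fδ)/sin δ ≈ 0.540.
p = a·p₁ + b·p₂ ≈ (0.008, 0.955, 0.296); φ = arcsin(p_z) ≈ 17.21°, λ = atan2(p_y, p_x) ≈ 89.50°.

≈ 17°N, 90°E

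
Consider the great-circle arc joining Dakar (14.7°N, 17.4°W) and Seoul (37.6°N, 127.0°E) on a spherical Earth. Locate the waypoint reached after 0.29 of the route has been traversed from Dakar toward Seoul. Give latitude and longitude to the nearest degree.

Convert each endpoint to a unit vector on the sphere (x = cos φ cos λ, y = cos φ sin λ, z = sin φ).
The central angle between the endpoints is δ = arccos(p₁·p₂) ≈ 2.058 rad (117.9°).
Interpolate at f = 0.29 with slerp weights a = sin((1−f)δ)/sin δ ≈ 1.125, b = sin(fδ)/sin δ ≈ 0.636.
p = a·p₁ + b·p₂ ≈ (0.735, 0.077, 0.674); φ = arcsin(p_z) ≈ 42.35°, λ = atan2(p_y, p_x) ≈ 5.99°.

≈ 42°N, 6°E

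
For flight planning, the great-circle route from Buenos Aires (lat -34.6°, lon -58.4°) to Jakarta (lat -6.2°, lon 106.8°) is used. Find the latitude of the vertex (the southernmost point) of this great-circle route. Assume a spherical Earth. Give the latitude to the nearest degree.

≈ -72°

The great circle lies in the plane with unit normal n̂ = (p₁ × p₂)/|p₁ × p₂|.
Here n̂_z ≈ +0.306; the vertex latitude is φ_max = arccos|n̂_z| ≈ 72.2°.
Check via Clairaut: cos φ_max = |cos φ₁| · sin C = cos(34.6°)·sin(158.2°) ≈ 0.306, again giving ≈ 72.2°.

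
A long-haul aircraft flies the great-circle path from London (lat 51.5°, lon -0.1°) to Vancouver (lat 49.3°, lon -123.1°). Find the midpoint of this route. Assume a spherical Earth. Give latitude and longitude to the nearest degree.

≈ lat 68°, lon -64°

Convert each endpoint to a unit vector on the sphere (x = cos φ cos λ, y = cos φ sin λ, z = sin φ).
The central angle between the endpoints is δ = arccos(p₁·p₂) ≈ 1.189 rad (68.1°).
Interpolate at f = 1/2 with slerp weights a = sin((1−f)δ)/sin δ ≈ 0.604, b = sin(fδ)/sin δ ≈ 0.604.
p = a·p₁ + b·p₂ ≈ (0.161, -0.330, 0.930); φ = arcsin(p_z) ≈ 68.44°, λ = atan2(p_y, p_x) ≈ -64.05°.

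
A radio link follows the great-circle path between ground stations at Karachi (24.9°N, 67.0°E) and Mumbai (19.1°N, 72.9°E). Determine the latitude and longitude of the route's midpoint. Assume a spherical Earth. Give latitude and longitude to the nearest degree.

≈ (22°N, 70°E)

The haversine formula gives a central angle δ ≈ 0.139 rad (8.0°) between the endpoints.
Interpolate at f = 1/2 with slerp weights a = sin((1−f)δ)/sin δ ≈ 0.501, b = sin(fδ)/sin δ ≈ 0.501.
p = a·p₁ + b·p₂ ≈ (0.317, 0.871, 0.375); φ = arcsin(p_z) ≈ 22.03°, λ = atan2(p_y, p_x) ≈ 70.01°.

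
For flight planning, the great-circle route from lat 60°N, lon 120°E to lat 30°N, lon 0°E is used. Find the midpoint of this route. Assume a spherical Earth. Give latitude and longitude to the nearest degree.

≈ lat 61°N, lon 35°E

Write both endpoints as unit vectors p₁, p₂ with components (cos φ cos λ, cos φ sin λ, sin φ).
The central angle between the endpoints is δ = arccos(p₁·p₂) ≈ 1.353 rad (77.5°).
Interpolate at f = 1/2 with slerp weights a = sin((1−f)δ)/sin δ ≈ 0.641, b = sin(fδ)/sin δ ≈ 0.641.
p = a·p₁ + b·p₂ ≈ (0.395, 0.278, 0.876); φ = arcsin(p_z) ≈ 61.14°, λ = atan2(p_y, p_x) ≈ 35.10°.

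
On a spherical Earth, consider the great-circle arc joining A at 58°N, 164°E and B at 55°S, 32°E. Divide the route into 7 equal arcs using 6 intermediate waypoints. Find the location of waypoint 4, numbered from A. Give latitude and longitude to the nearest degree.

Write both endpoints as unit vectors p₁, p₂ with components (cos φ cos λ, cos φ sin λ, sin φ).
The central angle between the endpoints is δ = arccos(p₁·p₂) ≈ 2.686 rad (153.9°).
Interpolate at f = 4/7 with slerp weights a = sin((1−f)δ)/sin δ ≈ 2.076, b = sin(fδ)/sin δ ≈ 2.272.
p = a·p₁ + b·p₂ ≈ (0.048, 0.994, -0.100); φ = arcsin(p_z) ≈ -5.76°, λ = atan2(p_y, p_x) ≈ 87.26°.

≈ 6°S, 87°E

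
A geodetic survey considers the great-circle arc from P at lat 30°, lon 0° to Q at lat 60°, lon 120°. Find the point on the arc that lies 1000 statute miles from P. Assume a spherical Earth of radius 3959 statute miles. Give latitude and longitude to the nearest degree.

From cos δ = sin φ₁ sin φ₂ + cos φ₁ cos φ₂ cos Δλ, the central angle is δ ≈ 1.353 rad (77.5°). The total great-circle distance is δ·R ≈ 1.353 × 3959 ≈ 5355 mi, so the target fraction is f = 1000/5355 ≈ 0.187.
Interpolate at f ≈ 0.187 with slerp weights a = sin((1−f)δ)/sin δ ≈ 0.913, b = sin(fδ)/sin δ ≈ 0.256.
p = a·p₁ + b·p₂ ≈ (0.727, 0.111, 0.678); φ = arcsin(p_z) ≈ 42.70°, λ = atan2(p_y, p_x) ≈ 8.67°.

≈ lat 43°, lon 9°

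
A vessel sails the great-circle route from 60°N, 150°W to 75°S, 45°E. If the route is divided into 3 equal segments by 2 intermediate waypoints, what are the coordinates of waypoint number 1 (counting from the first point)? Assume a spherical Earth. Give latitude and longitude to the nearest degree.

From cos δ = sin φ₁ sin φ₂ + cos φ₁ cos φ₂ cos Δλ, the central angle is δ ≈ 2.863 rad (164.1°).
Interpolate at f = 1/3 with slerp weights a = sin((1−f)δ)/sin δ ≈ 3.434, b = sin(fδ)/sin δ ≈ 2.970.
p = a·p₁ + b·p₂ ≈ (-0.943, -0.315, 0.105); φ = arcsin(p_z) ≈ 6.02°, λ = atan2(p_y, p_x) ≈ -161.54°.

≈ 6°N, 162°W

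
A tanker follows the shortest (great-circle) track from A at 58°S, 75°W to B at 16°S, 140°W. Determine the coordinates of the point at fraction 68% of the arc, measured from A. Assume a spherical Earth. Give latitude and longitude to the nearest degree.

≈ 33°S, 127°W

The haversine formula gives a central angle δ ≈ 1.105 rad (63.3°) between the endpoints.
Interpolate at f = 0.68 with slerp weights a = sin((1−f)δ)/sin δ ≈ 0.388, b = sin(fδ)/sin δ ≈ 0.764.
p = a·p₁ + b·p₂ ≈ (-0.509, -0.671, -0.539); φ = arcsin(p_z) ≈ -32.64°, λ = atan2(p_y, p_x) ≈ -127.23°.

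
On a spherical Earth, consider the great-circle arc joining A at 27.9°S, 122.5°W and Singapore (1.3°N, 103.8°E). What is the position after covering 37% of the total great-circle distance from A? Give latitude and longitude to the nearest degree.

≈ 35°S, 178°W

Convert each endpoint to a unit vector on the sphere (x = cos φ cos λ, y = cos φ sin λ, z = sin φ).
The central angle between the endpoints is δ = arccos(p₁·p₂) ≈ 2.241 rad (128.4°).
Interpolate at f = 0.37 with slerp weights a = sin((1−f)δ)/sin δ ≈ 1.260, b = sin(fδ)/sin δ ≈ 0.941.
p = a·p₁ + b·p₂ ≈ (-0.823, -0.026, -0.568); φ = arcsin(p_z) ≈ -34.62°, λ = atan2(p_y, p_x) ≈ -178.22°.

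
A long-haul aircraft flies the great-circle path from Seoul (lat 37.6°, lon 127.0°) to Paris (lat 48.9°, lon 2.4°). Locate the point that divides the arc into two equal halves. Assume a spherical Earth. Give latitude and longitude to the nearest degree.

≈ lat 63°, lon 75°

Convert each endpoint to a unit vector on the sphere (x = cos φ cos λ, y = cos φ sin λ, z = sin φ).
The central angle between the endpoints is δ = arccos(p₁·p₂) ≈ 1.406 rad (80.6°).
Interpolate at f = 1/2 with slerp weights a = sin((1−f)δ)/sin δ ≈ 0.655, b = sin(fδ)/sin δ ≈ 0.655.
p = a·p₁ + b·p₂ ≈ (0.118, 0.433, 0.894); φ = arcsin(p_z) ≈ 63.35°, λ = atan2(p_y, p_x) ≈ 74.75°.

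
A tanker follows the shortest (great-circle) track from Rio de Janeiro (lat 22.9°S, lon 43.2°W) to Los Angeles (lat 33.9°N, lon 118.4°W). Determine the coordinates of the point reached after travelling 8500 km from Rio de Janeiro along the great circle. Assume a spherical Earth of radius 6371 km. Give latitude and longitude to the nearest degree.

Write both endpoints as unit vectors p₁, p₂ with components (cos φ cos λ, cos φ sin λ, sin φ).
The central angle between the endpoints is δ = arccos(p₁·p₂) ≈ 1.593 rad (91.2°). The total great-circle distance is δ·R ≈ 1.593 × 6371 ≈ 10146 km, so the target fraction is f = 8500/10146 ≈ 0.838.
Interpolate at f ≈ 0.838 with slerp weights a = sin((1−f)δ)/sin δ ≈ 0.256, b = sin(fδ)/sin δ ≈ 0.972.
p = a·p₁ + b·p₂ ≈ (-0.212, -0.871, 0.443); φ = arcsin(p_z) ≈ 26.29°, λ = atan2(p_y, p_x) ≈ -103.69°.

≈ lat 26°N, lon 104°W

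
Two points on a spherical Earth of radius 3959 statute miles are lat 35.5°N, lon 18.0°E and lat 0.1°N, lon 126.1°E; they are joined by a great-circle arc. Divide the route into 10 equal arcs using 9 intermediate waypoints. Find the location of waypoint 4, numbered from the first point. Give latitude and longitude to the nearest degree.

Convert each endpoint to a unit vector on the sphere (x = cos φ cos λ, y = cos φ sin λ, z = sin φ).
The central angle between the endpoints is δ = arccos(p₁·p₂) ≈ 1.825 rad (104.6°).
Interpolate at f = 4/10 with slerp weights a = sin((1−f)δ)/sin δ ≈ 0.919, b = sin(fδ)/sin δ ≈ 0.689.
p = a·p₁ + b·p₂ ≈ (0.305, 0.788, 0.535); φ = arcsin(p_z) ≈ 32.32°, λ = atan2(p_y, p_x) ≈ 68.83°.

≈ lat 32°N, lon 69°E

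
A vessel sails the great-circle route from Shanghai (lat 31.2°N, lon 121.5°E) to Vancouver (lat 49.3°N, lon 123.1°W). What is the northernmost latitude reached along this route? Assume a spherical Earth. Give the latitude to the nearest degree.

≈ 59°N

The great circle lies in the plane with unit normal n̂ = (p₁ × p₂)/|p₁ × p₂|.
Here n̂_z ≈ +0.510; the vertex latitude is φ_max = arccos|n̂_z| ≈ 59.3°.
Check via Clairaut: cos φ_max = |cos φ₁| · sin C = cos(31.2°)·sin(36.6°) ≈ 0.510, again giving ≈ 59.3°.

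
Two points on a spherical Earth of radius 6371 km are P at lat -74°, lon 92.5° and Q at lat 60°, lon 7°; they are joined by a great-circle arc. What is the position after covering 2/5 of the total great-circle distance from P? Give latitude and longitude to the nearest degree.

≈ lat -23°, lon 39°

Convert each endpoint to a unit vector on the sphere (x = cos φ cos λ, y = cos φ sin λ, z = sin φ).
The central angle between the endpoints is δ = arccos(p₁·p₂) ≈ 2.535 rad (145.3°).
Interpolate at f = 2/5 with slerp weights a = sin((1−f)δ)/sin δ ≈ 1.752, b = sin(fδ)/sin δ ≈ 1.490.
p = a·p₁ + b·p₂ ≈ (0.718, 0.573, -0.394); φ = arcsin(p_z) ≈ -23.23°, λ = atan2(p_y, p_x) ≈ 38.60°.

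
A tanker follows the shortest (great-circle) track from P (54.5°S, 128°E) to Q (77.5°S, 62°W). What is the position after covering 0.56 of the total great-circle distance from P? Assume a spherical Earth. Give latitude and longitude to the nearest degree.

≈ (81°S, 137°E)

Convert each endpoint to a unit vector on the sphere (x = cos φ cos λ, y = cos φ sin λ, z = sin φ).
The central angle between the endpoints is δ = arccos(p₁·p₂) ≈ 0.835 rad (47.9°).
Interpolate at f = 0.56 with slerp weights a = sin((1−f)δ)/sin δ ≈ 0.485, b = sin(fδ)/sin δ ≈ 0.608.
p = a·p₁ + b·p₂ ≈ (-0.111, 0.106, -0.988); φ = arcsin(p_z) ≈ -81.17°, λ = atan2(p_y, p_x) ≈ 136.56°.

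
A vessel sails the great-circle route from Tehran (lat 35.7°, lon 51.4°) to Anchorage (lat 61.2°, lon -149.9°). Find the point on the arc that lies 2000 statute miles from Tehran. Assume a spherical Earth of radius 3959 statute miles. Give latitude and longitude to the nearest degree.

≈ lat 64°, lon 63°

Convert each endpoint to a unit vector on the sphere (x = cos φ cos λ, y = cos φ sin λ, z = sin φ).
The central angle between the endpoints is δ = arccos(p₁·p₂) ≈ 1.423 rad (81.6°). The total great-circle distance is δ·R ≈ 1.423 × 3959 ≈ 5635 mi, so the target fraction is f = 2000/5635 ≈ 0.355.
Interpolate at f ≈ 0.355 with slerp weights a = sin((1−f)δ)/sin δ ≈ 0.803, b = sin(fδ)/sin δ ≈ 0.489.
p = a·p₁ + b·p₂ ≈ (0.203, 0.392, 0.897); φ = arcsin(p_z) ≈ 63.83°, λ = atan2(p_y, p_x) ≈ 62.59°.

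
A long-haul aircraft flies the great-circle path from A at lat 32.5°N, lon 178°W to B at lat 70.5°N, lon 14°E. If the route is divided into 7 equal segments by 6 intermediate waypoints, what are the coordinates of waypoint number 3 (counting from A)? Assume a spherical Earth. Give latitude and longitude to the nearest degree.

Convert each endpoint to a unit vector on the sphere (x = cos φ cos λ, y = cos φ sin λ, z = sin φ).
The central angle between the endpoints is δ = arccos(p₁·p₂) ≈ 1.338 rad (76.6°).
Interpolate at f = 3/7 with slerp weights a = sin((1−f)δ)/sin δ ≈ 0.711, b = sin(fδ)/sin δ ≈ 0.557.
p = a·p₁ + b·p₂ ≈ (-0.419, 0.024, 0.908); φ = arcsin(p_z) ≈ 65.19°, λ = atan2(p_y, p_x) ≈ 176.71°.

≈ lat 65°N, lon 177°E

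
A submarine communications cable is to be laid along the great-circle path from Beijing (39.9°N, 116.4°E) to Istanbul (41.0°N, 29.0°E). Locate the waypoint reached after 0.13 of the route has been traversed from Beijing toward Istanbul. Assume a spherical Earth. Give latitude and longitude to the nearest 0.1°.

≈ 44.0°N, 106.7°E

Convert each endpoint to a unit vector on the sphere (x = cos φ cos λ, y = cos φ sin λ, z = sin φ).
The central angle between the endpoints is δ = arccos(p₁·p₂) ≈ 1.107 rad (63.4°).
Interpolate at f = 0.13 with slerp weights a = sin((1−f)δ)/sin δ ≈ 0.918, b = sin(fδ)/sin δ ≈ 0.160.
p = a·p₁ + b·p₂ ≈ (-0.207, 0.689, 0.694); φ = arcsin(p_z) ≈ 43.95°, λ = atan2(p_y, p_x) ≈ 106.73°.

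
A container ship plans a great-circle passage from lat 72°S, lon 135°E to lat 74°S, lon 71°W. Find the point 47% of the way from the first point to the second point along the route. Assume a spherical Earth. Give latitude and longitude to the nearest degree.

Write both endpoints as unit vectors p₁, p₂ with components (cos φ cos λ, cos φ sin λ, sin φ).
The central angle between the endpoints is δ = arccos(p₁·p₂) ≈ 0.578 rad (33.1°).
Interpolate at f = 0.47 with slerp weights a = sin((1−f)δ)/sin δ ≈ 0.552, b = sin(fδ)/sin δ ≈ 0.491.
p = a·p₁ + b·p₂ ≈ (-0.077, -0.007, -0.997); φ = arcsin(p_z) ≈ -85.59°, λ = atan2(p_y, p_x) ≈ -174.49°.

≈ lat 86°S, lon 174°W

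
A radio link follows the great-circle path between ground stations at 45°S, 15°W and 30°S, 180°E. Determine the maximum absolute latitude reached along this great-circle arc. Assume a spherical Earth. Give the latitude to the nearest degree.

≈ 81°S

The great circle lies in the plane with unit normal n̂ = (p₁ × p₂)/|p₁ × p₂|.
Here n̂_z ≈ -0.163; the vertex latitude is φ_max = arccos|n̂_z| ≈ 80.6°.
Check via Clairaut: cos φ_max = |cos φ₁| · sin C = cos(45.0°)·sin(166.7°) ≈ 0.163, again giving ≈ 80.6°.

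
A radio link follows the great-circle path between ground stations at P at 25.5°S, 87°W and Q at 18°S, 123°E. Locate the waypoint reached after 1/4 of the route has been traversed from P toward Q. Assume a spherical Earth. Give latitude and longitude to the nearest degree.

Convert each endpoint to a unit vector on the sphere (x = cos φ cos λ, y = cos φ sin λ, z = sin φ).
The central angle between the endpoints is δ = arccos(p₁·p₂) ≈ 2.227 rad (127.6°).
Interpolate at f = 1/4 with slerp weights a = sin((1−f)δ)/sin δ ≈ 1.256, b = sin(fδ)/sin δ ≈ 0.667.
p = a·p₁ + b·p₂ ≈ (-0.286, -0.600, -0.747); φ = arcsin(p_z) ≈ -48.33°, λ = atan2(p_y, p_x) ≈ -115.50°.

≈ 48°S, 116°W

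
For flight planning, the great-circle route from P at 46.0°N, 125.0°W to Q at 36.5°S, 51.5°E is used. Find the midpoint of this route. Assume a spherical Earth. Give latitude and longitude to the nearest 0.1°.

≈ 46.5°N, 30.5°E

Convert each endpoint to a unit vector on the sphere (x = cos φ cos λ, y = cos φ sin λ, z = sin φ).
The central angle between the endpoints is δ = arccos(p₁·p₂) ≈ 2.970 rad (170.1°).
Interpolate at f = 1/2 with slerp weights a = sin((1−f)δ)/sin δ ≈ 5.821, b = sin(fδ)/sin δ ≈ 5.821.
p = a·p₁ + b·p₂ ≈ (0.594, 0.350, 0.725); φ = arcsin(p_z) ≈ 46.45°, λ = atan2(p_y, p_x) ≈ 30.50°.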